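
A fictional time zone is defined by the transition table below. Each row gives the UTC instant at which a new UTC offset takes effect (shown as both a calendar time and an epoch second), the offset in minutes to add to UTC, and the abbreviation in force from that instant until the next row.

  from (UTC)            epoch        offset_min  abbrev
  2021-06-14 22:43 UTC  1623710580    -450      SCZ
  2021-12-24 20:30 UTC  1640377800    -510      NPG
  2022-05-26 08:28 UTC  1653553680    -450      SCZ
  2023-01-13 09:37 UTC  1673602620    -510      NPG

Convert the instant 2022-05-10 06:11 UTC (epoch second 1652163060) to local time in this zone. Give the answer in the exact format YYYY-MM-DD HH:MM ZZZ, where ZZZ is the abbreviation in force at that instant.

2022-05-09 21:41 NPG

Query: 2022-05-10 06:11 UTC
Rule 2/4 (NPG, -08:30): 2021-12-24 20:30 UTC ≤ query < 2022-05-26 08:28 UTC
6·60 + 11 - 510 = -139 min
-139 = -1·1440 + 1301; 1301 = 21·60 + 41 → 21:41, 2022-05-10 - 1 day = 2022-05-09
→ 2022-05-09 21:41 NPG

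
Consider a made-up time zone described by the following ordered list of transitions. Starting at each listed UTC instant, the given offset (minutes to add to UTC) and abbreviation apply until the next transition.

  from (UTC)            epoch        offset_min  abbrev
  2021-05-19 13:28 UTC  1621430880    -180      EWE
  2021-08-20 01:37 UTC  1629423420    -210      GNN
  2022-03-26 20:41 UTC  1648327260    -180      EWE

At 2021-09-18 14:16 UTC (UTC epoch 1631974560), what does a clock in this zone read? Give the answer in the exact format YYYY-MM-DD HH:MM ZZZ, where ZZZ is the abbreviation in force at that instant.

Query: 2021-09-18 14:16 UTC
Rule 2/3 (GNN, -03:30): 2021-08-20 01:37 UTC ≤ query < 2022-03-26 20:41 UTC
14·60 + 16 - 210 = 646 min
646 = 0·1440 + 646; 646 = 10·60 + 46 → 10:46, same day
→ 2021-09-18 10:46 GNN

2021-09-18 10:46 GNN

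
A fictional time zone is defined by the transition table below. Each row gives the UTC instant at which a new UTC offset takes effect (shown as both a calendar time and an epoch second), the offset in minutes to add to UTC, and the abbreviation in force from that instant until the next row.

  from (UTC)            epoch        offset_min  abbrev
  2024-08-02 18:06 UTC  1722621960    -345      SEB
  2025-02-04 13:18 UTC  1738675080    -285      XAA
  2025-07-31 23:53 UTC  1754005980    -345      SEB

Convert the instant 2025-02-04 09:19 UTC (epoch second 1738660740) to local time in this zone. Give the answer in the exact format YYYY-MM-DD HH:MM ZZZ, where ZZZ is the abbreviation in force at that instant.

Query: 2025-02-04 09:19 UTC
Rule 1/3 (SEB, -05:45): 2024-08-02 18:06 UTC ≤ query < 2025-02-04 13:18 UTC
9·60 + 19 - 345 = 214 min
214 = 0·1440 + 214; 214 = 3·60 + 34 → 03:34, same day
→ 2025-02-04 03:34 SEB

2025-02-04 03:34 SEB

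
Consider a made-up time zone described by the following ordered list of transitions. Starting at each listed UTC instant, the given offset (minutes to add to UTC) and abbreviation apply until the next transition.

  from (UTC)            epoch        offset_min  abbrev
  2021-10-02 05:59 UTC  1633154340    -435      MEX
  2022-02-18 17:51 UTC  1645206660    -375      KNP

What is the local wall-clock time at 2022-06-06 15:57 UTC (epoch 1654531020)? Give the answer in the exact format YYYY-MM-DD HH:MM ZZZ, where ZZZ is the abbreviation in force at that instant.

Query: 2022-06-06 15:57 UTC
Rule 2/2 (KNP, -06:15): 2022-02-18 17:51 UTC ≤ query < +∞
15·60 + 57 - 375 = 582 min
582 = 0·1440 + 582; 582 = 9·60 + 42 → 09:42, same day
→ 2022-06-06 09:42 KNP

2022-06-06 09:42 KNP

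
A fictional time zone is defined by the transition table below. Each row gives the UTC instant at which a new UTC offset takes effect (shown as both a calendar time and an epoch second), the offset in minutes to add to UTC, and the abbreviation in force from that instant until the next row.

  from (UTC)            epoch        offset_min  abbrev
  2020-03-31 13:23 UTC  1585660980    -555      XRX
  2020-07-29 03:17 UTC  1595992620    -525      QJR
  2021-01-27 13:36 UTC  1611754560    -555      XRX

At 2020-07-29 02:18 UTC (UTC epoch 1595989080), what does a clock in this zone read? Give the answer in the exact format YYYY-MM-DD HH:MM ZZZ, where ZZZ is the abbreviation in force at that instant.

Query: 2020-07-29 02:18 UTC
Rule 1/3 (XRX, -09:15): 2020-03-31 13:23 UTC ≤ query < 2020-07-29 03:17 UTC
2·60 + 18 - 555 = -417 min
-417 = -1·1440 + 1023; 1023 = 17·60 + 3 → 17:03, 2020-07-29 - 1 day = 2020-07-28
→ 2020-07-28 17:03 XRX

2020-07-28 17:03 XRX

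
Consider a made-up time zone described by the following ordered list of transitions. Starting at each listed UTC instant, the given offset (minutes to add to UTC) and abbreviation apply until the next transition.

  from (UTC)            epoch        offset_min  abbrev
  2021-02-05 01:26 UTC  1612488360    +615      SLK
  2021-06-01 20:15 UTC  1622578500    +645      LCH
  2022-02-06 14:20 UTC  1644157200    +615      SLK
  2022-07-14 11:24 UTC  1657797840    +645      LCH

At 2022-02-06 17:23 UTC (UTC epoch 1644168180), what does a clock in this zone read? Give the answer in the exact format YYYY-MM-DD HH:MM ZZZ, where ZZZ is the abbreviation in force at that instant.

2022-02-07 03:38 SLK

Query: 2022-02-06 17:23 UTC
Rule 3/4 (SLK, +10:15): 2022-02-06 14:20 UTC ≤ query < 2022-07-14 11:24 UTC
17·60 + 23 + 615 = 1658 min
1658 = 1·1440 + 218; 218 = 3·60 + 38 → 03:38, 2022-02-06 + 1 day = 2022-02-07
→ 2022-02-07 03:38 SLK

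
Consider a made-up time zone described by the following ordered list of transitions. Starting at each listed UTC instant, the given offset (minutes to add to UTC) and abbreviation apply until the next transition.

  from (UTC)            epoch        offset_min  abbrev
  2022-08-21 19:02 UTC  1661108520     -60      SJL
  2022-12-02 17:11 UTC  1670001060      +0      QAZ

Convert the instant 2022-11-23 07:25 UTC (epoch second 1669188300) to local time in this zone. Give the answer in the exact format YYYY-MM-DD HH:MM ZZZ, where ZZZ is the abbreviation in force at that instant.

Query: 2022-11-23 07:25 UTC
Rule 1/2 (SJL, -01:00): 2022-08-21 19:02 UTC ≤ query < 2022-12-02 17:11 UTC
7·60 + 25 - 60 = 385 min
385 = 0·1440 + 385; 385 = 6·60 + 25 → 06:25, same day
→ 2022-11-23 06:25 SJL

2022-11-23 06:25 SJL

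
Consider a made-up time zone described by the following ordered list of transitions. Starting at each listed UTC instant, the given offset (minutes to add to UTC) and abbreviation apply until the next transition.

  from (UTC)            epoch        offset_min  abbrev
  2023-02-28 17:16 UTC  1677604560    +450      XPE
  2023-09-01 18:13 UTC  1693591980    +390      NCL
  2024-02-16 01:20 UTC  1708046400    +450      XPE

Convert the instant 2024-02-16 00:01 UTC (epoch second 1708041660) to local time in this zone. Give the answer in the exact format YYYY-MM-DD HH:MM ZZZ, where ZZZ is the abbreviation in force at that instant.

Query: 2024-02-16 00:01 UTC
Rule 2/3 (NCL, +06:30): 2023-09-01 18:13 UTC ≤ query < 2024-02-16 01:20 UTC
0·60 + 1 + 390 = 391 min
391 = 0·1440 + 391; 391 = 6·60 + 31 → 06:31, same day
→ 2024-02-16 06:31 NCL

2024-02-16 06:31 NCL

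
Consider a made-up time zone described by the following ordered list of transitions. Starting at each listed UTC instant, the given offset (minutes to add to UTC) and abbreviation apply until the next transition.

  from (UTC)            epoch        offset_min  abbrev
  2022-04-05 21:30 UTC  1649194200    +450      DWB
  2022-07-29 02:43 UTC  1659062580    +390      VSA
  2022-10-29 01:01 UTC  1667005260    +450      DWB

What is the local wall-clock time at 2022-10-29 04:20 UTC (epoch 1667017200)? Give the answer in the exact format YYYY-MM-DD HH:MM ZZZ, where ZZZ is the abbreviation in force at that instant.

Query: 2022-10-29 04:20 UTC
Rule 3/3 (DWB, +07:30): 2022-10-29 01:01 UTC ≤ query < +∞
4·60 + 20 + 450 = 710 min
710 = 0·1440 + 710; 710 = 11·60 + 50 → 11:50, same day
→ 2022-10-29 11:50 DWB

2022-10-29 11:50 DWB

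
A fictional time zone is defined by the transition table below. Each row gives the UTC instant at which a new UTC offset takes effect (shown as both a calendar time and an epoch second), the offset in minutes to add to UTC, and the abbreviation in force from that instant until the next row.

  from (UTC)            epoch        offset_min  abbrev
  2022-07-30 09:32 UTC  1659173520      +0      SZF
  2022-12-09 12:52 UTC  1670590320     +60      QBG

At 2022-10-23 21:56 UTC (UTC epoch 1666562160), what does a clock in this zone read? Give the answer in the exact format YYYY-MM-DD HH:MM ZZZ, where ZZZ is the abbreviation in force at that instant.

Query: 2022-10-23 21:56 UTC
Rule 1/2 (SZF, +00:00): 2022-07-30 09:32 UTC ≤ query < 2022-12-09 12:52 UTC
21·60 + 56 + 0 = 1316 min
1316 = 0·1440 + 1316; 1316 = 21·60 + 56 → 21:56, same day
→ 2022-10-23 21:56 SZF

2022-10-23 21:56 SZF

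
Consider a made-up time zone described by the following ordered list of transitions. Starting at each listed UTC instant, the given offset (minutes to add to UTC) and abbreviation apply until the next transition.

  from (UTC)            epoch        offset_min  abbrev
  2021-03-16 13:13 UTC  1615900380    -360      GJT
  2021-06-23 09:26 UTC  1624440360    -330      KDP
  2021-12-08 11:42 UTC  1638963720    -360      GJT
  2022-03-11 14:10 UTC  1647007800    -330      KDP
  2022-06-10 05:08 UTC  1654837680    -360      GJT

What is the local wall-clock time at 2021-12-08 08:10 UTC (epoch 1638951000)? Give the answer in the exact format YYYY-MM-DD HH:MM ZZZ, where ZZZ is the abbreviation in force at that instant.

Query: 2021-12-08 08:10 UTC
Rule 2/5 (KDP, -05:30): 2021-06-23 09:26 UTC ≤ query < 2021-12-08 11:42 UTC
8·60 + 10 - 330 = 160 min
160 = 0·1440 + 160; 160 = 2·60 + 40 → 02:40, same day
→ 2021-12-08 02:40 KDP

2021-12-08 02:40 KDP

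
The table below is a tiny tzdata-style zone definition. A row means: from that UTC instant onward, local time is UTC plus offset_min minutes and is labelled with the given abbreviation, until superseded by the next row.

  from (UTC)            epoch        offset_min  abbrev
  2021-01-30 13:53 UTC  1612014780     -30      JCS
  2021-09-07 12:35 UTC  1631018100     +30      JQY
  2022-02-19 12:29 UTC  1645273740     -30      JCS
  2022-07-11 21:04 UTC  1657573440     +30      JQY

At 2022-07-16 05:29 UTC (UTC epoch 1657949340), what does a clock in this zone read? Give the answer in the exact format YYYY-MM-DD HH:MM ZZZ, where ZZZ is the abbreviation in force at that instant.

2022-07-16 05:59 JQY

Query: 2022-07-16 05:29 UTC
Rule 4/4 (JQY, +00:30): 2022-07-11 21:04 UTC ≤ query < +∞
5·60 + 29 + 30 = 359 min
359 = 0·1440 + 359; 359 = 5·60 + 59 → 05:59, same day
→ 2022-07-16 05:59 JQY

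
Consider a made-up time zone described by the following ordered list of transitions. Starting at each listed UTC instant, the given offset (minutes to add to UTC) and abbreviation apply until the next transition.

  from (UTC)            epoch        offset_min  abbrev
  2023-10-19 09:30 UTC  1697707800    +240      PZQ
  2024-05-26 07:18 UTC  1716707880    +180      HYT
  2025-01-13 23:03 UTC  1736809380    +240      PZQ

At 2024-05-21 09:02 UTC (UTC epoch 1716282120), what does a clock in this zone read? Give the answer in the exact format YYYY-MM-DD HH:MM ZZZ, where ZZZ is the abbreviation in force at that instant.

Query: 2024-05-21 09:02 UTC
Rule 1/3 (PZQ, +04:00): 2023-10-19 09:30 UTC ≤ query < 2024-05-26 07:18 UTC
9·60 + 2 + 240 = 782 min
782 = 0·1440 + 782; 782 = 13·60 + 2 → 13:02, same day
→ 2024-05-21 13:02 PZQ

2024-05-21 13:02 PZQ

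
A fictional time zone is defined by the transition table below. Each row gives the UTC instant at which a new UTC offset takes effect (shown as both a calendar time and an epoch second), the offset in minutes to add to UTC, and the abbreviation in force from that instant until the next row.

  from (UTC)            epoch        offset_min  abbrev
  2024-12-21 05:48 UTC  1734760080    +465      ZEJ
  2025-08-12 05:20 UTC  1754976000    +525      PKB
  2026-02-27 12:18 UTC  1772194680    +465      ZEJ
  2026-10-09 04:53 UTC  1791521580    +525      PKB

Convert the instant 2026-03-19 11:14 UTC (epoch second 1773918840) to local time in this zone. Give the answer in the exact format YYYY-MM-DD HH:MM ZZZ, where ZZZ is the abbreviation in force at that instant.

2026-03-19 18:59 ZEJ

Query: 2026-03-19 11:14 UTC
Rule 3/4 (ZEJ, +07:45): 2026-02-27 12:18 UTC ≤ query < 2026-10-09 04:53 UTC
11·60 + 14 + 465 = 1139 min
1139 = 0·1440 + 1139; 1139 = 18·60 + 59 → 18:59, same day
→ 2026-03-19 18:59 ZEJ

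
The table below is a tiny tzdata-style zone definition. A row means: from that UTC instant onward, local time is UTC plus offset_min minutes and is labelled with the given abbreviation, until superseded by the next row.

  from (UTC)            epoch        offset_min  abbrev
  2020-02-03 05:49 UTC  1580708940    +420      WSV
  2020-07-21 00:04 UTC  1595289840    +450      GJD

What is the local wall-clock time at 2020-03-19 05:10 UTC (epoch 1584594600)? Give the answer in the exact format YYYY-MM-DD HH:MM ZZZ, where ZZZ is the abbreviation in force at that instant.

Query: 2020-03-19 05:10 UTC
Rule 1/2 (WSV, +07:00): 2020-02-03 05:49 UTC ≤ query < 2020-07-21 00:04 UTC
5·60 + 10 + 420 = 730 min
730 = 0·1440 + 730; 730 = 12·60 + 10 → 12:10, same day
→ 2020-03-19 12:10 WSV

2020-03-19 12:10 WSV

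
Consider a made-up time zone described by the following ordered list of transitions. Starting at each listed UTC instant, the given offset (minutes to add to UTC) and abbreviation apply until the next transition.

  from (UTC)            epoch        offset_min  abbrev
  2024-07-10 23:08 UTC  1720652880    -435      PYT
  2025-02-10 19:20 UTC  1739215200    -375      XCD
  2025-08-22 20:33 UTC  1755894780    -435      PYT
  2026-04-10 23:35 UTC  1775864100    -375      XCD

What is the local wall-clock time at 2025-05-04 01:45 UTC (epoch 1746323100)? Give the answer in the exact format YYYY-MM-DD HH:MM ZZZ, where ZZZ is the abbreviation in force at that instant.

Query: 2025-05-04 01:45 UTC
Rule 2/4 (XCD, -06:15): 2025-02-10 19:20 UTC ≤ query < 2025-08-22 20:33 UTC
1·60 + 45 - 375 = -270 min
-270 = -1·1440 + 1170; 1170 = 19·60 + 30 → 19:30, 2025-05-04 - 1 day = 2025-05-03
→ 2025-05-03 19:30 XCD

2025-05-03 19:30 XCD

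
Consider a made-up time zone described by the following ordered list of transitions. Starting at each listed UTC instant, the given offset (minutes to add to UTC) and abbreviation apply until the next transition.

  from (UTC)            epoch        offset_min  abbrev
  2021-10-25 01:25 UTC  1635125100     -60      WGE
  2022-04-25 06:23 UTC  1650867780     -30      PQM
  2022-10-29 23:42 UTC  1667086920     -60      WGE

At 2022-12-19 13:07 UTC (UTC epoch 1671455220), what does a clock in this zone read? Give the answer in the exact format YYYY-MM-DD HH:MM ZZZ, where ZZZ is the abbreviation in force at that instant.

Query: 2022-12-19 13:07 UTC
Rule 3/3 (WGE, -01:00): 2022-10-29 23:42 UTC ≤ query < +∞
13·60 + 7 - 60 = 727 min
727 = 0·1440 + 727; 727 = 12·60 + 7 → 12:07, same day
→ 2022-12-19 12:07 WGE

2022-12-19 12:07 WGE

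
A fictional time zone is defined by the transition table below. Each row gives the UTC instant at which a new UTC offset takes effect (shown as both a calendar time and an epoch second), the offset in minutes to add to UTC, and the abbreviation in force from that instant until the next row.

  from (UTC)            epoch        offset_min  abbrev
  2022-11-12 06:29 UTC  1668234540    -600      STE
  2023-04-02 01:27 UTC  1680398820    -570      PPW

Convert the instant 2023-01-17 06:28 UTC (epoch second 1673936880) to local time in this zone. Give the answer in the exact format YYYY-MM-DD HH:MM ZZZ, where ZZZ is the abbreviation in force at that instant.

Query: 2023-01-17 06:28 UTC
Rule 1/2 (STE, -10:00): 2022-11-12 06:29 UTC ≤ query < 2023-04-02 01:27 UTC
6·60 + 28 - 600 = -212 min
-212 = -1·1440 + 1228; 1228 = 20·60 + 28 → 20:28, 2023-01-17 - 1 day = 2023-01-16
→ 2023-01-16 20:28 STE

2023-01-16 20:28 STE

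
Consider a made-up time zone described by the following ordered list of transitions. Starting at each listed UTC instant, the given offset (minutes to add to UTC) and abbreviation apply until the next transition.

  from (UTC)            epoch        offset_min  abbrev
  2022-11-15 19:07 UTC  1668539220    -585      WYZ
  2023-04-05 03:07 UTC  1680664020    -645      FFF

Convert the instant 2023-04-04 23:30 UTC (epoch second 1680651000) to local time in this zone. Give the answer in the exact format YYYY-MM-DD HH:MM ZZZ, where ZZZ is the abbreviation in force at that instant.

2023-04-04 13:45 WYZ

Query: 2023-04-04 23:30 UTC
Rule 1/2 (WYZ, -09:45): 2022-11-15 19:07 UTC ≤ query < 2023-04-05 03:07 UTC
23·60 + 30 - 585 = 825 min
825 = 0·1440 + 825; 825 = 13·60 + 45 → 13:45, same day
→ 2023-04-04 13:45 WYZ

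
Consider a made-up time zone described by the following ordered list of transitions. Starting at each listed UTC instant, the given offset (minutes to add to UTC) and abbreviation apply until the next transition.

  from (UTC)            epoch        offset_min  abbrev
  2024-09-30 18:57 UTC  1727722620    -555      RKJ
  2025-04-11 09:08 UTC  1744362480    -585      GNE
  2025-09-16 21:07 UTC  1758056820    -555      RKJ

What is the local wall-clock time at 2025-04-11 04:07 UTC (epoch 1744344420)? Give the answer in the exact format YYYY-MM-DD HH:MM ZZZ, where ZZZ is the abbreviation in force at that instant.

Query: 2025-04-11 04:07 UTC
Rule 1/3 (RKJ, -09:15): 2024-09-30 18:57 UTC ≤ query < 2025-04-11 09:08 UTC
4·60 + 7 - 555 = -308 min
-308 = -1·1440 + 1132; 1132 = 18·60 + 52 → 18:52, 2025-04-11 - 1 day = 2025-04-10
→ 2025-04-10 18:52 RKJ

2025-04-10 18:52 RKJ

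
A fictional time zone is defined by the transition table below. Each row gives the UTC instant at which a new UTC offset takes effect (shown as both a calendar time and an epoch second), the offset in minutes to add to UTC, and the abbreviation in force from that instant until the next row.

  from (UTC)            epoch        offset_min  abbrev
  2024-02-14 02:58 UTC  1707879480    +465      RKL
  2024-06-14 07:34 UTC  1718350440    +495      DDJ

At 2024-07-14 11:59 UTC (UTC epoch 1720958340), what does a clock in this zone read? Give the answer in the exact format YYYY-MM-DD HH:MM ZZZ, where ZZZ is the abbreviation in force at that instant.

2024-07-14 20:14 DDJ

Query: 2024-07-14 11:59 UTC
Rule 2/2 (DDJ, +08:15): 2024-06-14 07:34 UTC ≤ query < +∞
11·60 + 59 + 495 = 1214 min
1214 = 0·1440 + 1214; 1214 = 20·60 + 14 → 20:14, same day
→ 2024-07-14 20:14 DDJ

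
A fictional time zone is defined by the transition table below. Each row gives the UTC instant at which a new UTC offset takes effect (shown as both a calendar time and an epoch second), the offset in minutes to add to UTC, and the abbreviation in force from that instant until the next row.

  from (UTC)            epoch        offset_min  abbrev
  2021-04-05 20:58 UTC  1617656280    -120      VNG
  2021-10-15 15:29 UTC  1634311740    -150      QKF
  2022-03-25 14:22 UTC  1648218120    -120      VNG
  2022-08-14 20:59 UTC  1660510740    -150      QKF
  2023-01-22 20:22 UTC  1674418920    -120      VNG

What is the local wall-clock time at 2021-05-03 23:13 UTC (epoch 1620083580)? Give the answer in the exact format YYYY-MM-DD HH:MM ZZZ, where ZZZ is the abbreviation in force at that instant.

2021-05-03 21:13 VNG

Query: 2021-05-03 23:13 UTC
Rule 1/5 (VNG, -02:00): 2021-04-05 20:58 UTC ≤ query < 2021-10-15 15:29 UTC
23·60 + 13 - 120 = 1273 min
1273 = 0·1440 + 1273; 1273 = 21·60 + 13 → 21:13, same day
→ 2021-05-03 21:13 VNG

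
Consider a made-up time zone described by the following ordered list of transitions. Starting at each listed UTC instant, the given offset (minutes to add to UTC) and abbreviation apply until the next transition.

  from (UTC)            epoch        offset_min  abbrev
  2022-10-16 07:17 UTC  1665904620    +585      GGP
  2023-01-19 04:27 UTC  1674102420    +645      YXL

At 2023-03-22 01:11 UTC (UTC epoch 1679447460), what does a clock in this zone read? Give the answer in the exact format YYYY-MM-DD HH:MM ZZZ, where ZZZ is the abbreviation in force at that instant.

Query: 2023-03-22 01:11 UTC
Rule 2/2 (YXL, +10:45): 2023-01-19 04:27 UTC ≤ query < +∞
1·60 + 11 + 645 = 716 min
716 = 0·1440 + 716; 716 = 11·60 + 56 → 11:56, same day
→ 2023-03-22 11:56 YXL

2023-03-22 11:56 YXL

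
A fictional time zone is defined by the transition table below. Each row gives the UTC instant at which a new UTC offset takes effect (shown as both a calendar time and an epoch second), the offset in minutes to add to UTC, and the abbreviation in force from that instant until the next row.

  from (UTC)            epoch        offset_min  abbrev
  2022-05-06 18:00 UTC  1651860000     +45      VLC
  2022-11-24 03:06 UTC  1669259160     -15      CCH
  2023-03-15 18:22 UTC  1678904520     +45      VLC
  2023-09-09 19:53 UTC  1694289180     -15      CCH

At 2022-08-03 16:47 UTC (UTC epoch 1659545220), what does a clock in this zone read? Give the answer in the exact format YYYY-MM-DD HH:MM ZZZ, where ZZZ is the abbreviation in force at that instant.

2022-08-03 17:32 VLC

Query: 2022-08-03 16:47 UTC
Rule 1/4 (VLC, +00:45): 2022-05-06 18:00 UTC ≤ query < 2022-11-24 03:06 UTC
16·60 + 47 + 45 = 1052 min
1052 = 0·1440 + 1052; 1052 = 17·60 + 32 → 17:32, same day
→ 2022-08-03 17:32 VLC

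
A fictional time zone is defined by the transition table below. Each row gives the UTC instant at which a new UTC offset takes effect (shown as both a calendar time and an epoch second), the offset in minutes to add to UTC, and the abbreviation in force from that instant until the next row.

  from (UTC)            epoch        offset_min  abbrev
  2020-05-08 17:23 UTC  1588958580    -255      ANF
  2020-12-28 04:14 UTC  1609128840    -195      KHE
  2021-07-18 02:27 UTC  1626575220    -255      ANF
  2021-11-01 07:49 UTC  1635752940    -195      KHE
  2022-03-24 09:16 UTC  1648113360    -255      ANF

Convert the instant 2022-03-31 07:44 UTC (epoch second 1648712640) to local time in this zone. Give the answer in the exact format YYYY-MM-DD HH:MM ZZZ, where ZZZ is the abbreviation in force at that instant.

2022-03-31 03:29 ANF

Query: 2022-03-31 07:44 UTC
Rule 5/5 (ANF, -04:15): 2022-03-24 09:16 UTC ≤ query < +∞
7·60 + 44 - 255 = 209 min
209 = 0·1440 + 209; 209 = 3·60 + 29 → 03:29, same day
→ 2022-03-31 03:29 ANF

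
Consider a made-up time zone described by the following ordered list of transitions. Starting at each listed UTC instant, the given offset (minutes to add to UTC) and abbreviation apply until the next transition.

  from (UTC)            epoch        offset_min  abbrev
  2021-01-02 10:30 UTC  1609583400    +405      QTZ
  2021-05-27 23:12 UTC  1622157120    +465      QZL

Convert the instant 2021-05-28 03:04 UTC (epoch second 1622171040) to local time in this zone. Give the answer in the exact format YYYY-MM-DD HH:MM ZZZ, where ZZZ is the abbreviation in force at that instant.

2021-05-28 10:49 QZL

Query: 2021-05-28 03:04 UTC
Rule 2/2 (QZL, +07:45): 2021-05-27 23:12 UTC ≤ query < +∞
3·60 + 4 + 465 = 649 min
649 = 0·1440 + 649; 649 = 10·60 + 49 → 10:49, same day
→ 2021-05-28 10:49 QZL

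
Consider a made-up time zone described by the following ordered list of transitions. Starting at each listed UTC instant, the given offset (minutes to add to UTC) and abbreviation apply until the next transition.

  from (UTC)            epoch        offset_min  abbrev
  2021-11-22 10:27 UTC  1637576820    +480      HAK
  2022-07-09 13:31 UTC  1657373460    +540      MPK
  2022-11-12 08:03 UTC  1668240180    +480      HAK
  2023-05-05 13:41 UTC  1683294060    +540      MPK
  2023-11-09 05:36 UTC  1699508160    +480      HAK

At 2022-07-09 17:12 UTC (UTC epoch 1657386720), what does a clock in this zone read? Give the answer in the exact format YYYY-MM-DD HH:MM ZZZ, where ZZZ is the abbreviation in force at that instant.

Query: 2022-07-09 17:12 UTC
Rule 2/5 (MPK, +09:00): 2022-07-09 13:31 UTC ≤ query < 2022-11-12 08:03 UTC
17·60 + 12 + 540 = 1572 min
1572 = 1·1440 + 132; 132 = 2·60 + 12 → 02:12, 2022-07-09 + 1 day = 2022-07-10
→ 2022-07-10 02:12 MPK

2022-07-10 02:12 MPK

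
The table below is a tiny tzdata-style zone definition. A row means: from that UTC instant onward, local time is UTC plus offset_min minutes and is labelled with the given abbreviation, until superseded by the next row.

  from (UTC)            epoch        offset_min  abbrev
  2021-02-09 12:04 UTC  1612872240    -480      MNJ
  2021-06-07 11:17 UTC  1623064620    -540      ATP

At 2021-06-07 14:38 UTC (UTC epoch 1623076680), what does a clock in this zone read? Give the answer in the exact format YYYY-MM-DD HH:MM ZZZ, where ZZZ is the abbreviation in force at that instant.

2021-06-07 05:38 ATP

Query: 2021-06-07 14:38 UTC
Rule 2/2 (ATP, -09:00): 2021-06-07 11:17 UTC ≤ query < +∞
14·60 + 38 - 540 = 338 min
338 = 0·1440 + 338; 338 = 5·60 + 38 → 05:38, same day
→ 2021-06-07 05:38 ATP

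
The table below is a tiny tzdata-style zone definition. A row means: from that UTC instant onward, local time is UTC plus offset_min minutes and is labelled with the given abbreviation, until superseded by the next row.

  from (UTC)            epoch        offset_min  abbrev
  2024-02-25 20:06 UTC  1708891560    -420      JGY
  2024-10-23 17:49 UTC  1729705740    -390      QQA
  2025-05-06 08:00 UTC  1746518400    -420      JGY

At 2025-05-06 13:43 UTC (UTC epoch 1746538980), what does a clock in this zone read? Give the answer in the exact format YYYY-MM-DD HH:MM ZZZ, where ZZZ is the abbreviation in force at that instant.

Query: 2025-05-06 13:43 UTC
Rule 3/3 (JGY, -07:00): 2025-05-06 08:00 UTC ≤ query < +∞
13·60 + 43 - 420 = 403 min
403 = 0·1440 + 403; 403 = 6·60 + 43 → 06:43, same day
→ 2025-05-06 06:43 JGY

2025-05-06 06:43 JGY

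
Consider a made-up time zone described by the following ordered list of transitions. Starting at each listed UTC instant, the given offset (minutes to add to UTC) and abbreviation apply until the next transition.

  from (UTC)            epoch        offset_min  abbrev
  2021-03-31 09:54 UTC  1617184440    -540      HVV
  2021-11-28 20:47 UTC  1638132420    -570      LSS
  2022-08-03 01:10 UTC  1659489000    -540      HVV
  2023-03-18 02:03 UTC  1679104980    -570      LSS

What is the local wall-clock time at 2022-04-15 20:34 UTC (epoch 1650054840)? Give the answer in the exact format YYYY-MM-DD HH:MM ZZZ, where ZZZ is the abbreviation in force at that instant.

Query: 2022-04-15 20:34 UTC
Rule 2/4 (LSS, -09:30): 2021-11-28 20:47 UTC ≤ query < 2022-08-03 01:10 UTC
20·60 + 34 - 570 = 664 min
664 = 0·1440 + 664; 664 = 11·60 + 4 → 11:04, same day
→ 2022-04-15 11:04 LSS

2022-04-15 11:04 LSS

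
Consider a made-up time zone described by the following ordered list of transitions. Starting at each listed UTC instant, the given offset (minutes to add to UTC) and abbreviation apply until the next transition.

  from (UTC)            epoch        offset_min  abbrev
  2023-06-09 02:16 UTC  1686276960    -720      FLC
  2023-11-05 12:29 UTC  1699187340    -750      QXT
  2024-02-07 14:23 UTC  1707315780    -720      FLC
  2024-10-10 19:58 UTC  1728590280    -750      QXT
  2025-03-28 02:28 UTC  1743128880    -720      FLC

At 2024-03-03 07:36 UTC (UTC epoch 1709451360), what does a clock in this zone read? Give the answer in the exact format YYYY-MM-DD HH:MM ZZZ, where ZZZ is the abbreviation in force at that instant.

2024-03-02 19:36 FLC

Query: 2024-03-03 07:36 UTC
Rule 3/5 (FLC, -12:00): 2024-02-07 14:23 UTC ≤ query < 2024-10-10 19:58 UTC
7·60 + 36 - 720 = -264 min
-264 = -1·1440 + 1176; 1176 = 19·60 + 36 → 19:36, 2024-03-03 - 1 day = 2024-03-02
→ 2024-03-02 19:36 FLC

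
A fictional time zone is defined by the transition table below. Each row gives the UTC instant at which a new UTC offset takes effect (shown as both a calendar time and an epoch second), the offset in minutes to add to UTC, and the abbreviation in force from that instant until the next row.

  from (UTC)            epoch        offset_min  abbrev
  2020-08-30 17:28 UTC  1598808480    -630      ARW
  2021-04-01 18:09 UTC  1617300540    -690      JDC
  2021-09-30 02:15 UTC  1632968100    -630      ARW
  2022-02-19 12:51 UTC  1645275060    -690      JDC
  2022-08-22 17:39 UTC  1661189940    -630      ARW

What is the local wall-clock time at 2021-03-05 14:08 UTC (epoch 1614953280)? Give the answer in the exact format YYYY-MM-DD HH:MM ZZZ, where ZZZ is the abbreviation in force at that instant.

2021-03-05 03:38 ARW

Query: 2021-03-05 14:08 UTC
Rule 1/5 (ARW, -10:30): 2020-08-30 17:28 UTC ≤ query < 2021-04-01 18:09 UTC
14·60 + 8 - 630 = 218 min
218 = 0·1440 + 218; 218 = 3·60 + 38 → 03:38, same day
→ 2021-03-05 03:38 ARW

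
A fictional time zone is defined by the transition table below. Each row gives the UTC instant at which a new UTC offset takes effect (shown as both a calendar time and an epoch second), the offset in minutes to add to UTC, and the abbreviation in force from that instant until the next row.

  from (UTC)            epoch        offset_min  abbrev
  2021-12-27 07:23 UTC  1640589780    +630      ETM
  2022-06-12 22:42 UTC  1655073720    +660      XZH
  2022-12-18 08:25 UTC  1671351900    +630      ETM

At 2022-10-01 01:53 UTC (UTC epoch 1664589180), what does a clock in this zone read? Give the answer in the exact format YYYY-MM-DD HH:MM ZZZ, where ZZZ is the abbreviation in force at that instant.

Query: 2022-10-01 01:53 UTC
Rule 2/3 (XZH, +11:00): 2022-06-12 22:42 UTC ≤ query < 2022-12-18 08:25 UTC
1·60 + 53 + 660 = 773 min
773 = 0·1440 + 773; 773 = 12·60 + 53 → 12:53, same day
→ 2022-10-01 12:53 XZH

2022-10-01 12:53 XZH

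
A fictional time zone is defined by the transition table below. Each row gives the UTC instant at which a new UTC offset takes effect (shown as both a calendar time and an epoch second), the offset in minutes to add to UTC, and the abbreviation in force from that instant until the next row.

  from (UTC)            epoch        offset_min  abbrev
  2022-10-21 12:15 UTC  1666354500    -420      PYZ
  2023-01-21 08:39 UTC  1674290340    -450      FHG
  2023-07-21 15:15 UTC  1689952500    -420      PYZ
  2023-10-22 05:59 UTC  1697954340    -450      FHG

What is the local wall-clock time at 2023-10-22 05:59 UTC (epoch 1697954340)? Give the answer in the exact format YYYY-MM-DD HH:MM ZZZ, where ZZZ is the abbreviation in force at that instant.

2023-10-21 22:29 FHG

Query: 2023-10-22 05:59 UTC
Rule 4/4 (FHG, -07:30): 2023-10-22 05:59 UTC ≤ query < +∞
5·60 + 59 - 450 = -91 min
-91 = -1·1440 + 1349; 1349 = 22·60 + 29 → 22:29, 2023-10-22 - 1 day = 2023-10-21
→ 2023-10-21 22:29 FHG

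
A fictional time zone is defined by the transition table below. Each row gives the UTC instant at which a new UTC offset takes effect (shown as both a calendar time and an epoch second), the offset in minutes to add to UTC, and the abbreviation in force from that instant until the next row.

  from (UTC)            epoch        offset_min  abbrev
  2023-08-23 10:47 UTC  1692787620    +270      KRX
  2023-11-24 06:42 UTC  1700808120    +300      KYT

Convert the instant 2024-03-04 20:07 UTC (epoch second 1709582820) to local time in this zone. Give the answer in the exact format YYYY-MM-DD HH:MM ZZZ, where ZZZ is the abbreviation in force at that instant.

2024-03-05 01:07 KYT

Query: 2024-03-04 20:07 UTC
Rule 2/2 (KYT, +05:00): 2023-11-24 06:42 UTC ≤ query < +∞
20·60 + 7 + 300 = 1507 min
1507 = 1·1440 + 67; 67 = 1·60 + 7 → 01:07, 2024-03-04 + 1 day = 2024-03-05
→ 2024-03-05 01:07 KYT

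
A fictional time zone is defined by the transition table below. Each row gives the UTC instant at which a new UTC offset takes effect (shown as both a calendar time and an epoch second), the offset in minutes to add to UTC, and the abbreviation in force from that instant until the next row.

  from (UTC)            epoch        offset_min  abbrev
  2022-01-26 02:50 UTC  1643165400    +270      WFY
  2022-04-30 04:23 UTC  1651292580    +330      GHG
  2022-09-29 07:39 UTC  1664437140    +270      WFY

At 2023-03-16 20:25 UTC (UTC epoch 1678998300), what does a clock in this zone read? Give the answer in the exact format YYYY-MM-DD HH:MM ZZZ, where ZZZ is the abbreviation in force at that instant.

2023-03-17 00:55 WFY

Query: 2023-03-16 20:25 UTC
Rule 3/3 (WFY, +04:30): 2022-09-29 07:39 UTC ≤ query < +∞
20·60 + 25 + 270 = 1495 min
1495 = 1·1440 + 55; 55 = 0·60 + 55 → 00:55, 2023-03-16 + 1 day = 2023-03-17
→ 2023-03-17 00:55 WFY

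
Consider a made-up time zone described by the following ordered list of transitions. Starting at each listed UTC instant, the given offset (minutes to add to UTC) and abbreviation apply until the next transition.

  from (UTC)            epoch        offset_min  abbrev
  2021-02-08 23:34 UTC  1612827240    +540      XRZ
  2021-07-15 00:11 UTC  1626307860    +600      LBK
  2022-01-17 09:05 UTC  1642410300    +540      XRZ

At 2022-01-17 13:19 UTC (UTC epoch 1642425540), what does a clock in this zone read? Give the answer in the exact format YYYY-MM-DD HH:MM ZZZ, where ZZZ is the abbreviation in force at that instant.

2022-01-17 22:19 XRZ

Query: 2022-01-17 13:19 UTC
Rule 3/3 (XRZ, +09:00): 2022-01-17 09:05 UTC ≤ query < +∞
13·60 + 19 + 540 = 1339 min
1339 = 0·1440 + 1339; 1339 = 22·60 + 19 → 22:19, same day
→ 2022-01-17 22:19 XRZ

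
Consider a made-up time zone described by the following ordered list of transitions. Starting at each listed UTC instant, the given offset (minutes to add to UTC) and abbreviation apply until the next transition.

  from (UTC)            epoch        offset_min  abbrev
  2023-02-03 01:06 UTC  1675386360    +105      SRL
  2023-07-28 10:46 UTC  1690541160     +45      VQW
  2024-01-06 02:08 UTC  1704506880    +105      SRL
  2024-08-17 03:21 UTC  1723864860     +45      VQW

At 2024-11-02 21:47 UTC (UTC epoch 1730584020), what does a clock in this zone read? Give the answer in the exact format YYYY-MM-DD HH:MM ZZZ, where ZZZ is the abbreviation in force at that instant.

2024-11-02 22:32 VQW

Query: 2024-11-02 21:47 UTC
Rule 4/4 (VQW, +00:45): 2024-08-17 03:21 UTC ≤ query < +∞
21·60 + 47 + 45 = 1352 min
1352 = 0·1440 + 1352; 1352 = 22·60 + 32 → 22:32, same day
→ 2024-11-02 22:32 VQW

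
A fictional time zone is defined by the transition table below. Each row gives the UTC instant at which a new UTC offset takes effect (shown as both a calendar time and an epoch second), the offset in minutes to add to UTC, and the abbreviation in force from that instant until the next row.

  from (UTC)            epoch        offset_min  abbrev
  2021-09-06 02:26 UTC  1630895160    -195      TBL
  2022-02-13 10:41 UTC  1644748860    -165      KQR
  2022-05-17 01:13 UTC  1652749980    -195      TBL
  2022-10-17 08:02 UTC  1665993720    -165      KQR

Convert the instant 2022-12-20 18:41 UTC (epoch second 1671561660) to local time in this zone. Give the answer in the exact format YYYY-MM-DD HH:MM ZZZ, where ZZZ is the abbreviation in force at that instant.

2022-12-20 15:56 KQR

Query: 2022-12-20 18:41 UTC
Rule 4/4 (KQR, -02:45): 2022-10-17 08:02 UTC ≤ query < +∞
18·60 + 41 - 165 = 956 min
956 = 0·1440 + 956; 956 = 15·60 + 56 → 15:56, same day
→ 2022-12-20 15:56 KQR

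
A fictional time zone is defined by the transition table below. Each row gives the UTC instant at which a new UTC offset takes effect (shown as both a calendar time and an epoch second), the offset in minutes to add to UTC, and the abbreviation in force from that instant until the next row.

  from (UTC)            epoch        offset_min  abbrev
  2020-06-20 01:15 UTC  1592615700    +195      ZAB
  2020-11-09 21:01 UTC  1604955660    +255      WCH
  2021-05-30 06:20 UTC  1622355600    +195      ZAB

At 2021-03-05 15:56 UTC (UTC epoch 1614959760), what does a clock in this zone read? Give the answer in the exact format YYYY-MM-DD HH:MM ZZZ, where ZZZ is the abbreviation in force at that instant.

Query: 2021-03-05 15:56 UTC
Rule 2/3 (WCH, +04:15): 2020-11-09 21:01 UTC ≤ query < 2021-05-30 06:20 UTC
15·60 + 56 + 255 = 1211 min
1211 = 0·1440 + 1211; 1211 = 20·60 + 11 → 20:11, same day
→ 2021-03-05 20:11 WCH

2021-03-05 20:11 WCH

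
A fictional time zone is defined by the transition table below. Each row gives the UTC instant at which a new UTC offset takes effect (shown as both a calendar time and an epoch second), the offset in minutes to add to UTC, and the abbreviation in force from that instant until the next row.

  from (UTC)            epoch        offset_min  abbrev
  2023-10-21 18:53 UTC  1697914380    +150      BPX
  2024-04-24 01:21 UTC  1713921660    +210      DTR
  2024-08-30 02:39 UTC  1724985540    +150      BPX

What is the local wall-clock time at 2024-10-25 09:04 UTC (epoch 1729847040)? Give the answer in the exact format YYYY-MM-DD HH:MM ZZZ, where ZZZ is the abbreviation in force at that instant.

2024-10-25 11:34 BPX

Query: 2024-10-25 09:04 UTC
Rule 3/3 (BPX, +02:30): 2024-08-30 02:39 UTC ≤ query < +∞
9·60 + 4 + 150 = 694 min
694 = 0·1440 + 694; 694 = 11·60 + 34 → 11:34, same day
→ 2024-10-25 11:34 BPX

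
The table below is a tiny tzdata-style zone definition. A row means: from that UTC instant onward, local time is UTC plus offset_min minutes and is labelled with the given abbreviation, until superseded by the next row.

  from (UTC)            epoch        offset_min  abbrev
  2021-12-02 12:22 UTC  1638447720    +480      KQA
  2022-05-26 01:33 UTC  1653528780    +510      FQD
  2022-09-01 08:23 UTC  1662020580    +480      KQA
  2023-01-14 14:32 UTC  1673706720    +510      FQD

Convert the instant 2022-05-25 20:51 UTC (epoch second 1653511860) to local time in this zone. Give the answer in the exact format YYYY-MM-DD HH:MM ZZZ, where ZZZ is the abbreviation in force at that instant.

2022-05-26 04:51 KQA

Query: 2022-05-25 20:51 UTC
Rule 1/4 (KQA, +08:00): 2021-12-02 12:22 UTC ≤ query < 2022-05-26 01:33 UTC
20·60 + 51 + 480 = 1731 min
1731 = 1·1440 + 291; 291 = 4·60 + 51 → 04:51, 2022-05-25 + 1 day = 2022-05-26
→ 2022-05-26 04:51 KQA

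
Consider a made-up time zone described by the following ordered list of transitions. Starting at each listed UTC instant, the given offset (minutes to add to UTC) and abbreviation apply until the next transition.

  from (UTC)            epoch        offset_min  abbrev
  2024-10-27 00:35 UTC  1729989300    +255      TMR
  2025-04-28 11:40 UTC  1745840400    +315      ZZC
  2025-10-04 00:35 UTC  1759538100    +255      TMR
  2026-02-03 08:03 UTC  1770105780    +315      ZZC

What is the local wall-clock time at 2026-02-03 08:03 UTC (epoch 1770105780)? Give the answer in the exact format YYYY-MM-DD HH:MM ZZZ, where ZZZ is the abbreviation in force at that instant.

Query: 2026-02-03 08:03 UTC
Rule 4/4 (ZZC, +05:15): 2026-02-03 08:03 UTC ≤ query < +∞
8·60 + 3 + 315 = 798 min
798 = 0·1440 + 798; 798 = 13·60 + 18 → 13:18, same day
→ 2026-02-03 13:18 ZZC

2026-02-03 13:18 ZZC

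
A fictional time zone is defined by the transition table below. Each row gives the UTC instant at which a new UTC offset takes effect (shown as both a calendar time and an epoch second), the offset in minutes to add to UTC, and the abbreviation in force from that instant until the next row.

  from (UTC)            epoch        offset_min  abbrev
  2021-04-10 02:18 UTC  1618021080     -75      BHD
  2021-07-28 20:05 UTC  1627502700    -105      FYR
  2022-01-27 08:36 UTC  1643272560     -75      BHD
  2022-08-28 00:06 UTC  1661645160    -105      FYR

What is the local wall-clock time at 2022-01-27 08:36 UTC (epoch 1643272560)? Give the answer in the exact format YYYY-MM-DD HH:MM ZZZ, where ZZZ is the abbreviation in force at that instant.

Query: 2022-01-27 08:36 UTC
Rule 3/4 (BHD, -01:15): 2022-01-27 08:36 UTC ≤ query < 2022-08-28 00:06 UTC
8·60 + 36 - 75 = 441 min
441 = 0·1440 + 441; 441 = 7·60 + 21 → 07:21, same day
→ 2022-01-27 07:21 BHD

2022-01-27 07:21 BHD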